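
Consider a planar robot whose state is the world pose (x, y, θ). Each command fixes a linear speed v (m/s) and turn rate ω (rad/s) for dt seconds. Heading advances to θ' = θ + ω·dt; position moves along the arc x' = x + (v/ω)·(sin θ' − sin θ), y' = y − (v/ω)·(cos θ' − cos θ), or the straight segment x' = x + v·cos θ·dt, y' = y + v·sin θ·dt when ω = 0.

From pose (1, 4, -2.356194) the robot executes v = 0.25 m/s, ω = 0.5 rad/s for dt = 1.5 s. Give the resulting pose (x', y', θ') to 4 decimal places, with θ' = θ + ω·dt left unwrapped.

(0.8539, 3.6641, -1.6062)

θ' = -2.3562 + 0.5·1.5 = -1.6062
R = v/ω = 0.25/0.5 = 0.5000
x' = 1 + 0.5000·(sin -1.6062 − sin -2.3562) = 0.8539
y' = 4 − 0.5000·(cos -1.6062 − cos -2.3562) = 3.6641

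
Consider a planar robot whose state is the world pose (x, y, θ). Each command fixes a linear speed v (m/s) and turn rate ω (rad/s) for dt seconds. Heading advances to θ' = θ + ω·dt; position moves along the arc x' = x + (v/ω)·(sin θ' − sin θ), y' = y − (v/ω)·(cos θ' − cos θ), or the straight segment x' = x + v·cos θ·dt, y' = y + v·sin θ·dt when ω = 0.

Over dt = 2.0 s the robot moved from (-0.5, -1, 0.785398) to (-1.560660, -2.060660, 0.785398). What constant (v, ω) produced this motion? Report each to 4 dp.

Δθ = 0.785398 − 0.785398 = 0.000000
ω = Δθ/dt = 0.000000/2.0 = 0.0000
ω = 0 → v = (Δx·cos θ + Δy·sin θ)/dt = -0.7500

v = -0.7500, ω = 0.0000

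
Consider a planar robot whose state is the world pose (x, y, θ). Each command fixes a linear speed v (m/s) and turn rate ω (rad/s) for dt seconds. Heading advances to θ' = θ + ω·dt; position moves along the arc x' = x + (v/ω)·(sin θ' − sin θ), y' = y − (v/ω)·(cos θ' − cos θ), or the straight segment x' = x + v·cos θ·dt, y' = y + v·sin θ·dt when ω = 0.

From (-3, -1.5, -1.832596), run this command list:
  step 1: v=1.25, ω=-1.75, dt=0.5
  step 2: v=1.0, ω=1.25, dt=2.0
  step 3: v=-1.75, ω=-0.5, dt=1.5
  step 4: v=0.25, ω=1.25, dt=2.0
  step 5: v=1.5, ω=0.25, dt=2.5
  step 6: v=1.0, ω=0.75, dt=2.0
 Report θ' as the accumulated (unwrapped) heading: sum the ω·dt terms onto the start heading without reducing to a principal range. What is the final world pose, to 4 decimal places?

step 1: θ'=-2.7076 (R=-0.7143) → pose (-3.3896, -1.9632, -2.7076)
step 2: θ'=-0.2076 (R=0.8000) → pose (-3.2181, -3.4719, -0.2076)
step 3: θ'=-0.9576 (R=3.5000) → pose (-5.3590, -2.0612, -0.9576)
step 4: θ'=1.5424 (R=0.2000) → pose (-4.9956, -1.9518, 1.5424)
step 5: θ'=2.1674 (R=6.0000) → pose (-6.0297, 1.5896, 2.1674)
step 6: θ'=3.6674 (R=1.3333) → pose (-7.8019, 1.9937, 3.6674)

(-7.8019, 1.9937, 3.6674)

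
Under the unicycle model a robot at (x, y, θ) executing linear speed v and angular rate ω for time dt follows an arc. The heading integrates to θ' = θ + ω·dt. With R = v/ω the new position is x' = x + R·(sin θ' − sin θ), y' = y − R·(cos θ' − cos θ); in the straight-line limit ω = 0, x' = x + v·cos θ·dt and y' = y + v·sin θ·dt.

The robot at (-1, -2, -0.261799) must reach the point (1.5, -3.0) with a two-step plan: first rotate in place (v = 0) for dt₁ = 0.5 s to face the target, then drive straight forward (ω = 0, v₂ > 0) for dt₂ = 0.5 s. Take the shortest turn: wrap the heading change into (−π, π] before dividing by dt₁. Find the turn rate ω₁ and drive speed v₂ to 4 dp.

heading to target = atan2(-3−-2, 1.5−-1) = -0.3805
Δθ = wrap(-0.3805 − -0.2618) = -0.1187; ω₁ = Δθ/dt₁ = -0.2374
distance = √((1.5−-1)² + (-3−-2)²) = 2.6926; v₂ = distance/dt₂ = 5.3852

ω₁ = -0.2374, v₂ = 5.3852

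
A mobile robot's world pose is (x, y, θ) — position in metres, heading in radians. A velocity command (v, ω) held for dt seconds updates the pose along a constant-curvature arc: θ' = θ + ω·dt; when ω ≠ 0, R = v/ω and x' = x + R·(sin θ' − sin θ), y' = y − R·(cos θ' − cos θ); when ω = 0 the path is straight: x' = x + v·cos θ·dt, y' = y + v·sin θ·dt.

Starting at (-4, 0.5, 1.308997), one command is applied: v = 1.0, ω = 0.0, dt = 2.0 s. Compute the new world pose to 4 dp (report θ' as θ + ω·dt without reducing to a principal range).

θ' = 1.3090 + 0.0·2.0 = 1.3090
ω = 0 → straight: x' = -4 + 1.0·cos(1.3090)·2.0 = -3.4824
y' = 0.5 + 1.0·sin(1.3090)·2.0 = 2.4319

(-3.4824, 2.4319, 1.3090)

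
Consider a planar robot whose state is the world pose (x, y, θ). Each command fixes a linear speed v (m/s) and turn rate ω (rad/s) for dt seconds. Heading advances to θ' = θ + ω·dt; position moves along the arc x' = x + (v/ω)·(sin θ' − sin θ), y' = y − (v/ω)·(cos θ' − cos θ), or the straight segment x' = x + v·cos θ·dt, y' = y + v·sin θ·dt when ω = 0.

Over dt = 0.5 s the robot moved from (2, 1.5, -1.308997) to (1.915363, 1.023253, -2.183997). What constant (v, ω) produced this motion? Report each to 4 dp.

v = 1.0000, ω = -1.7500

Δθ = -2.183997 − -1.308997 = -0.875000
ω = Δθ/dt = -0.875000/0.5 = -1.7500
R = −Δy/(cos θ' − cos θ) = -0.5714
v = R·ω = -0.5714·-1.7500 = 1.0000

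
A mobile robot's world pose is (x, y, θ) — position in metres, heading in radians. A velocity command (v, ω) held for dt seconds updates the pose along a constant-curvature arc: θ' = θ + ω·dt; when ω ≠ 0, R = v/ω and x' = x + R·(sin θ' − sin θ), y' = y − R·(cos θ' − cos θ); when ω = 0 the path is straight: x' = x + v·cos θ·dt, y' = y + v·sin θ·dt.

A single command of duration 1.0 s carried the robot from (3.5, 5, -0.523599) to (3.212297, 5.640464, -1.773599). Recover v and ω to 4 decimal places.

Δθ = -1.773599 − -0.523599 = -1.250000
ω = Δθ/dt = -1.250000/1.0 = -1.2500
R = −Δy/(cos θ' − cos θ) = 0.6000
v = R·ω = 0.6000·-1.2500 = -0.7500

v = -0.7500, ω = -1.2500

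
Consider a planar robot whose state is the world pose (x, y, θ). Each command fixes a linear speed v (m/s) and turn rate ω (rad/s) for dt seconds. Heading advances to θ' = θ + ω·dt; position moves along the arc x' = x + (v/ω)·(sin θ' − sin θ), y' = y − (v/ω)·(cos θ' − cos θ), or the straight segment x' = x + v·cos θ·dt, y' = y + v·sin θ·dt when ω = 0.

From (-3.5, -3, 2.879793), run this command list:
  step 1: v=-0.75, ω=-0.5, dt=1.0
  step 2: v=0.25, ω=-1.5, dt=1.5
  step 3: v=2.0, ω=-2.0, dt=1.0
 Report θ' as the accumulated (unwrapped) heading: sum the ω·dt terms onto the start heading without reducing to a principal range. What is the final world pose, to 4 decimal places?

(-1.6745, -4.3642, -1.8702)

step 1: θ'=2.3798 (R=1.5000) → pose (-2.8529, -3.3635, 2.3798)
step 2: θ'=0.1298 (R=-0.1667) → pose (-2.7594, -3.0776, 0.1298)
step 3: θ'=-1.8702 (R=-1.0000) → pose (-1.6745, -4.3642, -1.8702)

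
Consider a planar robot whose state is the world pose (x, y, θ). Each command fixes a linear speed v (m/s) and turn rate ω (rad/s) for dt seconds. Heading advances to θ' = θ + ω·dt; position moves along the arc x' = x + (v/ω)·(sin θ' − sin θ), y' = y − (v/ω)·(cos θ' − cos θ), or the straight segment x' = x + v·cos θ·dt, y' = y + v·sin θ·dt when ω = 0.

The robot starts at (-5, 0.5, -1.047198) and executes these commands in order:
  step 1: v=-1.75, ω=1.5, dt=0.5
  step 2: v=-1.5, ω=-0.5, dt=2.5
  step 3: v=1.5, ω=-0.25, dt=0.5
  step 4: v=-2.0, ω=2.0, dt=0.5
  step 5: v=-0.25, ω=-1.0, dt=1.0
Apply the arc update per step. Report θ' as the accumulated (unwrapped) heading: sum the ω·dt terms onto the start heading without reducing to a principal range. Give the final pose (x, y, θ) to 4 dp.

(-8.2837, 4.1855, -1.6722)

step 1: θ'=-0.2972 (R=-1.1667) → pose (-5.6687, 1.0322, -0.2972)
step 2: θ'=-1.5472 (R=3.0000) → pose (-7.7894, 3.8299, -1.5472)
step 3: θ'=-1.6722 (R=-6.0000) → pose (-7.8185, 3.0809, -1.6722)
step 4: θ'=-0.6722 (R=-1.0000) → pose (-8.1907, 3.9646, -0.6722)
step 5: θ'=-1.6722 (R=0.2500) → pose (-8.2837, 4.1855, -1.6722)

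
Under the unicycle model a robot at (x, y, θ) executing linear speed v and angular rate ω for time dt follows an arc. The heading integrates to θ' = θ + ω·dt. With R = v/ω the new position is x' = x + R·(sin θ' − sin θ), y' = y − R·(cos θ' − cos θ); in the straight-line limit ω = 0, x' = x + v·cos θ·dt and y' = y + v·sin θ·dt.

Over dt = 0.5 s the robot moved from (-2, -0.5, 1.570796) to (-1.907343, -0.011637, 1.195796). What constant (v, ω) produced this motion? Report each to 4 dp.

v = 1.0000, ω = -0.7500

Δθ = 1.195796 − 1.570796 = -0.375000
ω = Δθ/dt = -0.375000/0.5 = -0.7500
R = −Δy/(cos θ' − cos θ) = -1.3333
v = R·ω = -1.3333·-0.7500 = 1.0000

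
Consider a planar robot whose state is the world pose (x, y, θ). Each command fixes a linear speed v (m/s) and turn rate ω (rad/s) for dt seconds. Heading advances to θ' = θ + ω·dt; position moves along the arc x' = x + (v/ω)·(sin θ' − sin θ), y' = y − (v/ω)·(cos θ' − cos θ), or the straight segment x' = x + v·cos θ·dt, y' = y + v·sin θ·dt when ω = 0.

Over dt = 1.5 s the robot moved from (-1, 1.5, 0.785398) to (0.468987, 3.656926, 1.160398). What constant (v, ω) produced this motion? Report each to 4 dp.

Δθ = 1.160398 − 0.785398 = 0.375000
ω = Δθ/dt = 0.375000/1.5 = 0.2500
R = −Δy/(cos θ' − cos θ) = 7.0000
v = R·ω = 7.0000·0.2500 = 1.7500

v = 1.7500, ω = 0.2500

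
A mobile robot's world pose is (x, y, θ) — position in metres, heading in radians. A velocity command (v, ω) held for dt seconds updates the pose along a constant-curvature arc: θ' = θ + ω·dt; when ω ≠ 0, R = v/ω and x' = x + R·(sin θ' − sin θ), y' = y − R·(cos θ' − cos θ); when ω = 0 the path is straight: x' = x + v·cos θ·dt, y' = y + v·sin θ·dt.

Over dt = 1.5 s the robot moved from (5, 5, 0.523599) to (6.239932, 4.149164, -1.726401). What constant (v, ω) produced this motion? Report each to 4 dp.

v = 1.2500, ω = -1.5000

Δθ = -1.726401 − 0.523599 = -2.250000
ω = Δθ/dt = -2.250000/1.5 = -1.5000
R = Δx/(sin θ' − sin θ) = -0.8333
v = R·ω = -0.8333·-1.5000 = 1.2500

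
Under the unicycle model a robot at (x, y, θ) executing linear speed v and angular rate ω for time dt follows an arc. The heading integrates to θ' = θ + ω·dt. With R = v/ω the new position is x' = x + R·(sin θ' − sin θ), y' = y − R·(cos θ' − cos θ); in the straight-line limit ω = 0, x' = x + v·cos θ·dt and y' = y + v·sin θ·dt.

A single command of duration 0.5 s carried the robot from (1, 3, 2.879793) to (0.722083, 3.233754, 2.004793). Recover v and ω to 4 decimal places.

Δθ = 2.004793 − 2.879793 = -0.875000
ω = Δθ/dt = -0.875000/0.5 = -1.7500
R = Δx/(sin θ' − sin θ) = -0.4286
v = R·ω = -0.4286·-1.7500 = 0.7500

v = 0.7500, ω = -1.7500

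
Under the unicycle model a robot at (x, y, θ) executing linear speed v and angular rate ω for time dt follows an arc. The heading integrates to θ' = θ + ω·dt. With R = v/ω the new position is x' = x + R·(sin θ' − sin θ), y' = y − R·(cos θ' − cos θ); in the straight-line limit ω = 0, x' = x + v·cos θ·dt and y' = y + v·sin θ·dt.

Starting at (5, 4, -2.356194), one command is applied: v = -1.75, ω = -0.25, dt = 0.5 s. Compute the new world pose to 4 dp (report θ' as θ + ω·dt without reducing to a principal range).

θ' = -2.3562 + -0.25·0.5 = -2.4812
R = v/ω = -1.75/-0.25 = 7.0000
x' = 5 + 7.0000·(sin -2.4812 − sin -2.3562) = 5.6557
y' = 4 − 7.0000·(cos -2.4812 − cos -2.3562) = 4.5785

(5.6557, 4.5785, -2.4812)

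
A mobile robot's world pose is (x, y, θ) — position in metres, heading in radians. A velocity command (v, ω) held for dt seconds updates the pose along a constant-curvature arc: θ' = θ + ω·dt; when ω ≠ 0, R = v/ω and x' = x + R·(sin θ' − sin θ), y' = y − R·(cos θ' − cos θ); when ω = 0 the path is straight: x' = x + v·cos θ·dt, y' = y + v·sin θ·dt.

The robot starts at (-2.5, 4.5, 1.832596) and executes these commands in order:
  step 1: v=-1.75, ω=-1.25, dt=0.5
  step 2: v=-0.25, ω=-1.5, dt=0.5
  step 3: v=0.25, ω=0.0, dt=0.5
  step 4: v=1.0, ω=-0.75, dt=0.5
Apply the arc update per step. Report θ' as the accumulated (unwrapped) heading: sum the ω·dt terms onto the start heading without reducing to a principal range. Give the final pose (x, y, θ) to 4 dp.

step 1: θ'=1.2076 (R=1.4000) → pose (-2.5436, 3.6403, 1.2076)
step 2: θ'=0.4576 (R=0.1667) → pose (-2.6258, 3.5500, 0.4576)
step 3: θ'=0.4576 (straight) → pose (-2.5136, 3.6052, 0.4576)
step 4: θ'=0.0826 (R=-1.3333) → pose (-2.0346, 3.7378, 0.0826)

(-2.0346, 3.7378, 0.0826)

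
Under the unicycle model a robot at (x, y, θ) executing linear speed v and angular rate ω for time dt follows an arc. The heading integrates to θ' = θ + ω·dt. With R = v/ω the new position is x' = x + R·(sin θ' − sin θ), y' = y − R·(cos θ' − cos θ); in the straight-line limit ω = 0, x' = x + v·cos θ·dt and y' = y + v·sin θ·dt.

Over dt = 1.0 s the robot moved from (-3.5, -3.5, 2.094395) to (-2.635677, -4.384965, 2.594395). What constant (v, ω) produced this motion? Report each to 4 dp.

v = -1.2500, ω = 0.5000

Δθ = 2.594395 − 2.094395 = 0.500000
ω = Δθ/dt = 0.500000/1.0 = 0.5000
R = −Δy/(cos θ' − cos θ) = -2.5000
v = R·ω = -2.5000·0.5000 = -1.2500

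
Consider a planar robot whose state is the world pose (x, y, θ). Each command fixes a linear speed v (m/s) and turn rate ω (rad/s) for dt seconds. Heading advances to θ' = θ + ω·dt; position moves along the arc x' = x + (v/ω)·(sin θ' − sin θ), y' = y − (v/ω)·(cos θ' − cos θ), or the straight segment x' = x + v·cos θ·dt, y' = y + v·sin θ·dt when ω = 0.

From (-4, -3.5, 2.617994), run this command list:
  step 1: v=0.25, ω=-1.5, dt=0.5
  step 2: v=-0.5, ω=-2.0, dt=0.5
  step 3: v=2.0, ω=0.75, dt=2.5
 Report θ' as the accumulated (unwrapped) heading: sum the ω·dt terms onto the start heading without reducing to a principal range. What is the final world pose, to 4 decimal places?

step 1: θ'=1.8680 (R=-0.1667) → pose (-4.0760, -3.4045, 1.8680)
step 2: θ'=0.8680 (R=0.2500) → pose (-4.1243, -3.6393, 0.8680)
step 3: θ'=2.7430 (R=2.6667) → pose (-5.1241, 0.5420, 2.7430)

(-5.1241, 0.5420, 2.7430)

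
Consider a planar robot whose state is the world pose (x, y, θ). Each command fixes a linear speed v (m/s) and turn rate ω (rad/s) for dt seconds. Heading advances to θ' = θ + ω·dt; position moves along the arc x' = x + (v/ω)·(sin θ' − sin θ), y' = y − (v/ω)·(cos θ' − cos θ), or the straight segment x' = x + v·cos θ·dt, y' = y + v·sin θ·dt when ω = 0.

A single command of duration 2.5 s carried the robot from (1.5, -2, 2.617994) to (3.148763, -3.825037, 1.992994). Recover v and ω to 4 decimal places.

Δθ = 1.992994 − 2.617994 = -0.625000
ω = Δθ/dt = -0.625000/2.5 = -0.2500
R = −Δy/(cos θ' − cos θ) = 4.0000
v = R·ω = 4.0000·-0.2500 = -1.0000

v = -1.0000, ω = -0.2500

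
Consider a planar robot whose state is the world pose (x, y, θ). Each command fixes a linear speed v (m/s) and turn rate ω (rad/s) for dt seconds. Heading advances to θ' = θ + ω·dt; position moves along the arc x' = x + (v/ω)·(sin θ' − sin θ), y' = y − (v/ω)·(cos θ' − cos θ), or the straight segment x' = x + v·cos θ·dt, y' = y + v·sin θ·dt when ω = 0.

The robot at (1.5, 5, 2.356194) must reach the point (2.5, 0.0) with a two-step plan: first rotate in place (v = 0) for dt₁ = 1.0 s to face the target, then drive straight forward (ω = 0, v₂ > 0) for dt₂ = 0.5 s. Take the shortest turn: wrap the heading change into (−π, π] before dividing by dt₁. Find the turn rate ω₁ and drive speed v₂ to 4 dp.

ω₁ = 2.5536, v₂ = 10.1980

heading to target = atan2(0−5, 2.5−1.5) = -1.3734
Δθ = wrap(-1.3734 − 2.3562) = 2.5536; ω₁ = Δθ/dt₁ = 2.5536
distance = √((2.5−1.5)² + (0−5)²) = 5.0990; v₂ = distance/dt₂ = 10.1980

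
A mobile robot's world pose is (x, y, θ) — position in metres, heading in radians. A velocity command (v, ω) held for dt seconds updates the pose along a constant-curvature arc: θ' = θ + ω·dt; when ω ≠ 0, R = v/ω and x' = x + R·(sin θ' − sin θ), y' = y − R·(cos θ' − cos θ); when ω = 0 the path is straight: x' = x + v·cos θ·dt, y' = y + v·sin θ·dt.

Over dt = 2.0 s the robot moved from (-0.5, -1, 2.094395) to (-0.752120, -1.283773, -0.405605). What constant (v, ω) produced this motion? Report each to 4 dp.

Δθ = -0.405605 − 2.094395 = -2.500000
ω = Δθ/dt = -2.500000/2.0 = -1.2500
R = −Δy/(cos θ' − cos θ) = 0.2000
v = R·ω = 0.2000·-1.2500 = -0.2500

v = -0.2500, ω = -1.2500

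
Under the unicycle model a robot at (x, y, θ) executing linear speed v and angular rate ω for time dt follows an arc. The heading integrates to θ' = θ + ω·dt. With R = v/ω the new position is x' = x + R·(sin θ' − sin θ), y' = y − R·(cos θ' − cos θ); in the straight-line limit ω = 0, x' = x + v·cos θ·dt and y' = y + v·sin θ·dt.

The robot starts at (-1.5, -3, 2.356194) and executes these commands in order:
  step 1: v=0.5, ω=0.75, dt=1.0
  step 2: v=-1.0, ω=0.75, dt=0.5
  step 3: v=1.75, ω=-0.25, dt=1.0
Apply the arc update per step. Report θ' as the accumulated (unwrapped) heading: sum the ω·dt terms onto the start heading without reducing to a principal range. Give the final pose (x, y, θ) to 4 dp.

step 1: θ'=3.1062 (R=0.6667) → pose (-1.9478, -2.8052, 3.1062)
step 2: θ'=3.4812 (R=-1.3333) → pose (-1.4565, -2.7298, 3.4812)
step 3: θ'=3.2312 (R=-7.0000) → pose (-3.1619, -3.1015, 3.2312)

(-3.1619, -3.1015, 3.2312)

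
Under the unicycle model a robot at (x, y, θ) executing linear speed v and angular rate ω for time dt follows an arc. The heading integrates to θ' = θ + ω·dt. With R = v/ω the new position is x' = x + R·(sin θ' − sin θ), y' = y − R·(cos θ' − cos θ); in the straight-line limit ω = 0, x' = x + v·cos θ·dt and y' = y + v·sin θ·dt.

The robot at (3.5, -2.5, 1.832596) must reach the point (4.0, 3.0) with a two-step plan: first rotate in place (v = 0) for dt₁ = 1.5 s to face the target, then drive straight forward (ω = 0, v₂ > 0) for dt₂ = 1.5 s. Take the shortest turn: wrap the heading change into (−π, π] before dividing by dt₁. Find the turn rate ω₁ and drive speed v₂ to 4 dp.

heading to target = atan2(3−-2.5, 4−3.5) = 1.4801
Δθ = wrap(1.4801 − 1.8326) = -0.3525; ω₁ = Δθ/dt₁ = -0.2350
distance = √((4−3.5)² + (3−-2.5)²) = 5.5227; v₂ = distance/dt₂ = 3.6818

ω₁ = -0.2350, v₂ = 3.6818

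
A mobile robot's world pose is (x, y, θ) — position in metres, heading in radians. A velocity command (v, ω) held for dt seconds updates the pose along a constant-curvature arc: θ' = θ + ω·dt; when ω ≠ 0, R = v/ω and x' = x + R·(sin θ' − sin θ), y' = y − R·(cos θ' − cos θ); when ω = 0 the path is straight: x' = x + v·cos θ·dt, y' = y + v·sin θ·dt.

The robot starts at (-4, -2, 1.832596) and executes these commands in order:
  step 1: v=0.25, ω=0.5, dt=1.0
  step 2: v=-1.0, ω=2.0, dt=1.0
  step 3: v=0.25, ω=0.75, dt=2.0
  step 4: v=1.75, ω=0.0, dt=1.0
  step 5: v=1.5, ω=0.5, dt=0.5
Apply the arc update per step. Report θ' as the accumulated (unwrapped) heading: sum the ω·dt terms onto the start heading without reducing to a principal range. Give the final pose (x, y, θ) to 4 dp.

step 1: θ'=2.3326 (R=0.5000) → pose (-4.1212, -1.7843, 2.3326)
step 2: θ'=4.3326 (R=-0.5000) → pose (-3.2950, -1.6245, 4.3326)
step 3: θ'=5.8326 (R=0.3333) → pose (-3.1306, -2.0482, 5.8326)
step 4: θ'=5.8326 (straight) → pose (-1.5552, -2.8103, 5.8326)
step 5: θ'=6.0826 (R=3.0000) → pose (-0.8465, -3.0496, 6.0826)

(-0.8465, -3.0496, 6.0826)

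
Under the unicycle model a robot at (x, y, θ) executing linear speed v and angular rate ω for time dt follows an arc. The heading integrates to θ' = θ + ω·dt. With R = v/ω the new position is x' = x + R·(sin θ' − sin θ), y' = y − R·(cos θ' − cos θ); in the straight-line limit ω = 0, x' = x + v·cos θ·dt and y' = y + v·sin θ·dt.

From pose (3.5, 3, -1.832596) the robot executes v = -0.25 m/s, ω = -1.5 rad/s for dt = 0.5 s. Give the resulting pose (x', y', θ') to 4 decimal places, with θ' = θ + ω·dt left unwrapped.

θ' = -1.8326 + -1.5·0.5 = -2.5826
R = v/ω = -0.25/-1.5 = 0.1667
x' = 3.5 + 0.1667·(sin -2.5826 − sin -1.8326) = 3.5726
y' = 3 − 0.1667·(cos -2.5826 − cos -1.8326) = 3.0982

(3.5726, 3.0982, -2.5826)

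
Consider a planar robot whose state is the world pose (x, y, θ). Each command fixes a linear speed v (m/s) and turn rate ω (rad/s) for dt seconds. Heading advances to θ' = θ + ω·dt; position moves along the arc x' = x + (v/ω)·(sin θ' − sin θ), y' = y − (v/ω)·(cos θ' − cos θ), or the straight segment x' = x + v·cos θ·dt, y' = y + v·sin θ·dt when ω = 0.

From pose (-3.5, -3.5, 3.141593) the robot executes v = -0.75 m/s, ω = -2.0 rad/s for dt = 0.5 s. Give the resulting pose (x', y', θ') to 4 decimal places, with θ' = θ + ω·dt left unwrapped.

(-3.1844, -3.6724, 2.1416)

θ' = 3.1416 + -2.0·0.5 = 2.1416
R = v/ω = -0.75/-2.0 = 0.3750
x' = -3.5 + 0.3750·(sin 2.1416 − sin 3.1416) = -3.1844
y' = -3.5 − 0.3750·(cos 2.1416 − cos 3.1416) = -3.6724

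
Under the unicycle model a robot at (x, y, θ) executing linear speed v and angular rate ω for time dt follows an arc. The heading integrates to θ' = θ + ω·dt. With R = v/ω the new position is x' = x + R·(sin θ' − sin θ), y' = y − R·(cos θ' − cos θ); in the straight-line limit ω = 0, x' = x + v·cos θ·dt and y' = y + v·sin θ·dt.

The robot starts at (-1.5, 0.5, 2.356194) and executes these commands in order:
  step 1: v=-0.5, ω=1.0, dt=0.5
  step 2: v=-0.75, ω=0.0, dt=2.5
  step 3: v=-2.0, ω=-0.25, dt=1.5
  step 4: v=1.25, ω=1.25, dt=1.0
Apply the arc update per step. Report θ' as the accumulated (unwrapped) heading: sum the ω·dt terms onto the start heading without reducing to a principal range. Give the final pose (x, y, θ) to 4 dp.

step 1: θ'=2.8562 (R=-0.5000) → pose (-1.2872, 0.3738, 2.8562)
step 2: θ'=2.8562 (straight) → pose (0.5119, -0.1541, 2.8562)
step 3: θ'=2.4812 (R=8.0000) → pose (3.1671, -1.5125, 2.4812)
step 4: θ'=3.7312 (R=1.0000) → pose (1.9976, -1.4711, 3.7312)

(1.9976, -1.4711, 3.7312)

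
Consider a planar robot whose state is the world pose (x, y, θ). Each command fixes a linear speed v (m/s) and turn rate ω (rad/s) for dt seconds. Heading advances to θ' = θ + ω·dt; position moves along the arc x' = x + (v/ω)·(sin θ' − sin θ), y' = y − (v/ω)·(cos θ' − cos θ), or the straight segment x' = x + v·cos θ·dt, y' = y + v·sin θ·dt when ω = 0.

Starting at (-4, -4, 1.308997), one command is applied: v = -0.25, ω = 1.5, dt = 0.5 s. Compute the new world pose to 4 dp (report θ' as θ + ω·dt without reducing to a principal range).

θ' = 1.3090 + 1.5·0.5 = 2.0590
R = v/ω = -0.25/1.5 = -0.1667
x' = -4 + -0.1667·(sin 2.0590 − sin 1.3090) = -3.9862
y' = -4 − -0.1667·(cos 2.0590 − cos 1.3090) = -4.1213

(-3.9862, -4.1213, 2.0590)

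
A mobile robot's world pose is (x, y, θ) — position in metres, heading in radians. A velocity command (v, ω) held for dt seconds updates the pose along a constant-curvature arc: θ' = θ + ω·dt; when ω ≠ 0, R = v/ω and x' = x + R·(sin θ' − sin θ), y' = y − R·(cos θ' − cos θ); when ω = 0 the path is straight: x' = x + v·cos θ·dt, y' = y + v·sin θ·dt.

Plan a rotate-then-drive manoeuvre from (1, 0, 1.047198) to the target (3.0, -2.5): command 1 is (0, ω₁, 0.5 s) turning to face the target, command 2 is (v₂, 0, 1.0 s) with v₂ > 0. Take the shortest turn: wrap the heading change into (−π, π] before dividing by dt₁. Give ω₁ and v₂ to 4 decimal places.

ω₁ = -3.8865, v₂ = 3.2016

heading to target = atan2(-2.5−0, 3−1) = -0.8961
Δθ = wrap(-0.8961 − 1.0472) = -1.9433; ω₁ = Δθ/dt₁ = -3.8865
distance = √((3−1)² + (-2.5−0)²) = 3.2016; v₂ = distance/dt₂ = 3.2016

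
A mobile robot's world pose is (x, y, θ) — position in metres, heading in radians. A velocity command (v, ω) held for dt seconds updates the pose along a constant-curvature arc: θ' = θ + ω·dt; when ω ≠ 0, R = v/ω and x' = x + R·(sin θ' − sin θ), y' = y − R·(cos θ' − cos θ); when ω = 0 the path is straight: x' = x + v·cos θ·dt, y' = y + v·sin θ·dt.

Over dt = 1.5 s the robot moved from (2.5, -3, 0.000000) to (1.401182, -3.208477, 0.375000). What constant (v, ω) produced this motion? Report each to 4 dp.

v = -0.7500, ω = 0.2500

Δθ = 0.375000 − 0.000000 = 0.375000
ω = Δθ/dt = 0.375000/1.5 = 0.2500
R = Δx/(sin θ' − sin θ) = -3.0000
v = R·ω = -3.0000·0.2500 = -0.7500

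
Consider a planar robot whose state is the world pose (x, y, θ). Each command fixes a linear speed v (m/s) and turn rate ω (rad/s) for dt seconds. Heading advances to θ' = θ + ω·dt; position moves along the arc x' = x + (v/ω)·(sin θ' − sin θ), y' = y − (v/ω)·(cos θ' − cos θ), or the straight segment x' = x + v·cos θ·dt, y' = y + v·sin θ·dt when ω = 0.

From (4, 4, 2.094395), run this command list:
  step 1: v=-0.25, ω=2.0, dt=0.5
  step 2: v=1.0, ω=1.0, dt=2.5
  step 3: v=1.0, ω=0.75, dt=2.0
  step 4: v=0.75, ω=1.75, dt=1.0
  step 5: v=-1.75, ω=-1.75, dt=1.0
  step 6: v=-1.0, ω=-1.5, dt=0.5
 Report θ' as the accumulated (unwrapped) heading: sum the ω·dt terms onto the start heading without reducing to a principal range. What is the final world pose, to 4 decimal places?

(4.8923, 1.2002, 6.3444)

step 1: θ'=3.0944 (R=-0.1250) → pose (4.1024, 3.9376, 3.0944)
step 2: θ'=5.5944 (R=1.0000) → pose (3.4196, 2.1667, 5.5944)
step 3: θ'=7.0944 (R=1.3333) → pose (5.2339, 2.2779, 7.0944)
step 4: θ'=8.8444 (R=0.4286) → pose (5.1581, 2.9314, 8.8444)
step 5: θ'=7.0944 (R=1.0000) → pose (5.3349, 1.4066, 7.0944)
step 6: θ'=6.3444 (R=0.6667) → pose (4.8923, 1.2002, 6.3444)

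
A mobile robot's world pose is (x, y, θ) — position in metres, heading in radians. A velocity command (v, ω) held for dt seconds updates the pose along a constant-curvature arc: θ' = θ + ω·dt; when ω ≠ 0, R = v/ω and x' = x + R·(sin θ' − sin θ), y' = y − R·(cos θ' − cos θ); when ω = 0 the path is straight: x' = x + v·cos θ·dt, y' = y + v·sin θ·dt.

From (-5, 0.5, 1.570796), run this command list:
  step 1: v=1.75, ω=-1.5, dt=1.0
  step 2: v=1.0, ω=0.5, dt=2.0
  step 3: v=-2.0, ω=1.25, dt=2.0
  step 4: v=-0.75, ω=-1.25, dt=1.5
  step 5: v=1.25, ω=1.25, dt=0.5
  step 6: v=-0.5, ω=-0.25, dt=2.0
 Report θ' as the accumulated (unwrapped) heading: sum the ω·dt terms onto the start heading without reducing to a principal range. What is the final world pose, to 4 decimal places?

step 1: θ'=0.0708 (R=-1.1667) → pose (-3.9159, 1.6637, 0.0708)
step 2: θ'=1.0708 (R=2.0000) → pose (-2.3022, 2.6999, 1.0708)
step 3: θ'=3.5708 (R=-1.6000) → pose (-0.2322, 0.4779, 3.5708)
step 4: θ'=1.6958 (R=0.6000) → pose (0.6128, 0.0072, 1.6958)
step 5: θ'=2.3208 (R=1.0000) → pose (0.3523, 0.5641, 2.3208)
step 6: θ'=1.8208 (R=2.0000) → pose (0.8267, -0.3044, 1.8208)

(0.8267, -0.3044, 1.8208)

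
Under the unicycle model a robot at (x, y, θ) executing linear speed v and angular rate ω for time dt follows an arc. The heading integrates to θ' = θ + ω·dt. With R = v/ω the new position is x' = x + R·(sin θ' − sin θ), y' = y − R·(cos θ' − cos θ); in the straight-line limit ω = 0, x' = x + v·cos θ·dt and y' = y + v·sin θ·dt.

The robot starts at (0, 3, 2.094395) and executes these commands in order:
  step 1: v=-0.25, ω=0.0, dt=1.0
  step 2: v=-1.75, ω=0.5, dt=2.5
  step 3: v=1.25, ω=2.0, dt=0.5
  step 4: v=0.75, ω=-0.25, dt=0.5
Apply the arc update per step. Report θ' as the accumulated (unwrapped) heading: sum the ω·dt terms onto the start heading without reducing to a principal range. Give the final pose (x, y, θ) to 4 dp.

(3.2474, 0.3773, 4.2194)

step 1: θ'=2.0944 (straight) → pose (0.1250, 2.7835, 2.0944)
step 2: θ'=3.3444 (R=-3.5000) → pose (3.8610, 1.1052, 3.3444)
step 3: θ'=4.3444 (R=0.6250) → pose (3.4038, 0.7179, 4.3444)
step 4: θ'=4.2194 (R=-3.0000) → pose (3.2474, 0.3773, 4.2194)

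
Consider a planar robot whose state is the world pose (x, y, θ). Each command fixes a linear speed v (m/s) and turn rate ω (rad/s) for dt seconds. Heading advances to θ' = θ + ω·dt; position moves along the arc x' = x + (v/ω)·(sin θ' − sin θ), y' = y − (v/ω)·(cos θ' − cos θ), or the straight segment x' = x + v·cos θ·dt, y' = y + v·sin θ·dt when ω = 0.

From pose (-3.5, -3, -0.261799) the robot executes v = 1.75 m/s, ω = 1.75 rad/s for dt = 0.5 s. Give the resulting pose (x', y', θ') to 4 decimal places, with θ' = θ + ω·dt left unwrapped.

θ' = -0.2618 + 1.75·0.5 = 0.6132
R = v/ω = 1.75/1.75 = 1.0000
x' = -3.5 + 1.0000·(sin 0.6132 − sin -0.2618) = -2.6657
y' = -3 − 1.0000·(cos 0.6132 − cos -0.2618) = -2.8519

(-2.6657, -2.8519, 0.6132)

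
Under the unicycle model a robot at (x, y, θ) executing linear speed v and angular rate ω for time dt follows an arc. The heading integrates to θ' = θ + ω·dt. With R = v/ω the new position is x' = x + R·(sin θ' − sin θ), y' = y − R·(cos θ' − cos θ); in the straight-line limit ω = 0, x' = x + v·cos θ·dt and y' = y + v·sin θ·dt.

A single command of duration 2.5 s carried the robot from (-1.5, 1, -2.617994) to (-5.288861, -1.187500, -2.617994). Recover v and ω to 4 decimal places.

Δθ = -2.617994 − -2.617994 = 0.000000
ω = Δθ/dt = 0.000000/2.5 = 0.0000
ω = 0 → v = (Δx·cos θ + Δy·sin θ)/dt = 1.7500

v = 1.7500, ω = 0.0000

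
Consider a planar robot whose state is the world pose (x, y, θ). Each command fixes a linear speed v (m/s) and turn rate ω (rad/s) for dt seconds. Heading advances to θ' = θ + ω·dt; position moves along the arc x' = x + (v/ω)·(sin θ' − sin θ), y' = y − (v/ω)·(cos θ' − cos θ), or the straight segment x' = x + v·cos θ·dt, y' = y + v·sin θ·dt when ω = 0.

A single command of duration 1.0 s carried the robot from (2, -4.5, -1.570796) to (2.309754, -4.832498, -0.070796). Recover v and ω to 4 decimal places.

v = 0.5000, ω = 1.5000

Δθ = -0.070796 − -1.570796 = 1.500000
ω = Δθ/dt = 1.500000/1.0 = 1.5000
R = −Δy/(cos θ' − cos θ) = 0.3333
v = R·ω = 0.3333·1.5000 = 0.5000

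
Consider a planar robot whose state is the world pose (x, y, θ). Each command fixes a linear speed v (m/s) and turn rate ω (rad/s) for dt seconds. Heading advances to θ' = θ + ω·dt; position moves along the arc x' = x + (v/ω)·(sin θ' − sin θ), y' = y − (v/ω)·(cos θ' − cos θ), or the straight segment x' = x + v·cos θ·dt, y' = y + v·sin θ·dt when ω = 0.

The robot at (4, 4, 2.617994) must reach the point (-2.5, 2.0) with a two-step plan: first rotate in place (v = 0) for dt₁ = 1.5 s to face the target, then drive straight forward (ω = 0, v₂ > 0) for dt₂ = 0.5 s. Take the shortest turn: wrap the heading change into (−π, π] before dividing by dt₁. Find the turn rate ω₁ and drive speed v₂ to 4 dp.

heading to target = atan2(2−4, -2.5−4) = -2.8431
Δθ = wrap(-2.8431 − 2.6180) = 0.8221; ω₁ = Δθ/dt₁ = 0.5481
distance = √((-2.5−4)² + (2−4)²) = 6.8007; v₂ = distance/dt₂ = 13.6015

ω₁ = 0.5481, v₂ = 13.6015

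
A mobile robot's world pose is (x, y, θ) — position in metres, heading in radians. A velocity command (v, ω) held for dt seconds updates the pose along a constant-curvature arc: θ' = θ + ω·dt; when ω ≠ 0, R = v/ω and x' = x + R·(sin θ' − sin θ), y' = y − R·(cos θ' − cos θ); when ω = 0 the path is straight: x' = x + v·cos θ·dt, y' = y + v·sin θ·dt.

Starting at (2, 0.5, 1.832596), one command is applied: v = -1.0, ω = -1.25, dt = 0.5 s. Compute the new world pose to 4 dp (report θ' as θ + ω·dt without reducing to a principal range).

θ' = 1.8326 + -1.25·0.5 = 1.2076
R = v/ω = -1.0/-1.25 = 0.8000
x' = 2 + 0.8000·(sin 1.2076 − sin 1.8326) = 1.9751
y' = 0.5 − 0.8000·(cos 1.2076 − cos 1.8326) = 0.0087

(1.9751, 0.0087, 1.2076)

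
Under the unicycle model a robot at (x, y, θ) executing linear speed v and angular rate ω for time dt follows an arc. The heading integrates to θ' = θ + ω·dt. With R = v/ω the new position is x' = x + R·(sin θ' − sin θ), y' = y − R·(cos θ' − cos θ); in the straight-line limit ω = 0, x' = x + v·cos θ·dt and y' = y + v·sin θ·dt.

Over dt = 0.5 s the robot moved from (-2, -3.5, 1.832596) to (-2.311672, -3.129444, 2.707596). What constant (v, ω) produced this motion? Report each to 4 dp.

v = 1.0000, ω = 1.7500

Δθ = 2.707596 − 1.832596 = 0.875000
ω = Δθ/dt = 0.875000/0.5 = 1.7500
R = −Δy/(cos θ' − cos θ) = 0.5714
v = R·ω = 0.5714·1.7500 = 1.0000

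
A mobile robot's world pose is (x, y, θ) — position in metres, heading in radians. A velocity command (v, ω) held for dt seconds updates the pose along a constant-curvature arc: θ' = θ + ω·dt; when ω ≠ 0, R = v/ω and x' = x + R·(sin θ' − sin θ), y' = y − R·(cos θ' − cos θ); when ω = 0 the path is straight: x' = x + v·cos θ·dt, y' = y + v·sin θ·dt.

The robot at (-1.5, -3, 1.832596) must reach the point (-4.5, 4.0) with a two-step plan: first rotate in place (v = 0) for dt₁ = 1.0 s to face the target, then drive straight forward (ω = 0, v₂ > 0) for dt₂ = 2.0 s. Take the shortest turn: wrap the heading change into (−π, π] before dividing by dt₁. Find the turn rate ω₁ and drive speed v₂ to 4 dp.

ω₁ = 0.1431, v₂ = 3.8079

heading to target = atan2(4−-3, -4.5−-1.5) = 1.9757
Δθ = wrap(1.9757 − 1.8326) = 0.1431; ω₁ = Δθ/dt₁ = 0.1431
distance = √((-4.5−-1.5)² + (4−-3)²) = 7.6158; v₂ = distance/dt₂ = 3.8079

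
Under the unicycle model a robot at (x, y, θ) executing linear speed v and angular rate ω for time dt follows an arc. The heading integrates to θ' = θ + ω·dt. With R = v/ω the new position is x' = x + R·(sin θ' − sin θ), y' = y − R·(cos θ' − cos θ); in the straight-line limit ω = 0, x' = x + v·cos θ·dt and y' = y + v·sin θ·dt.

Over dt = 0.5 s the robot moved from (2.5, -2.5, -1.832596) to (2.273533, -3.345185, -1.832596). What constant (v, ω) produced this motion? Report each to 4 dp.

Δθ = -1.832596 − -1.832596 = 0.000000
ω = Δθ/dt = 0.000000/0.5 = 0.0000
ω = 0 → v = (Δx·cos θ + Δy·sin θ)/dt = 1.7500

v = 1.7500, ω = 0.0000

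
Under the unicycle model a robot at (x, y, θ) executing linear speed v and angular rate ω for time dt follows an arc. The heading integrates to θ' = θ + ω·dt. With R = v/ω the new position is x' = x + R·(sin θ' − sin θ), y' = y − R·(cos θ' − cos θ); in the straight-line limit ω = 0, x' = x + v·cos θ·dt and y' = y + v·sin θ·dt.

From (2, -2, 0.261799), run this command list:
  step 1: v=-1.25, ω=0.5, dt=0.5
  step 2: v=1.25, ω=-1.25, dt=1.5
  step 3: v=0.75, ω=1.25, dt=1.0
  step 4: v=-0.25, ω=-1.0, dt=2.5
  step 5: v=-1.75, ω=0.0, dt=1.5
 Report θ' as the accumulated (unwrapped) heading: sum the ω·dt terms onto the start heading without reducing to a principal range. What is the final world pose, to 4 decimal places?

(5.5795, -1.5857, -2.6132)

step 1: θ'=0.5118 (R=-2.5000) → pose (1.4227, -2.2352, 0.5118)
step 2: θ'=-1.3632 (R=-1.0000) → pose (2.8910, -2.9009, -1.3632)
step 3: θ'=-0.1132 (R=0.6000) → pose (3.4103, -3.3734, -0.1132)
step 4: θ'=-2.6132 (R=0.2500) → pose (3.3125, -2.9091, -2.6132)
step 5: θ'=-2.6132 (straight) → pose (5.5795, -1.5857, -2.6132)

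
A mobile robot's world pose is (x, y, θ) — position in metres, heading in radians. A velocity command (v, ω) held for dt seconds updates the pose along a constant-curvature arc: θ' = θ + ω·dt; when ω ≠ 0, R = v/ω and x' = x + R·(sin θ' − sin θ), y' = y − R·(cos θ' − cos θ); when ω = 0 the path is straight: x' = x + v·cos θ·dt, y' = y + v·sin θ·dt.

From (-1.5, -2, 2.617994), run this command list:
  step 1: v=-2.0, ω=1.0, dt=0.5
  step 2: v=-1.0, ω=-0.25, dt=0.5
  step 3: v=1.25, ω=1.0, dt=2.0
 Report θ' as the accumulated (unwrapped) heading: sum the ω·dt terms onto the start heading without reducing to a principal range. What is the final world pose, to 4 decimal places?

step 1: θ'=3.1180 (R=-2.0000) → pose (-0.5472, -2.2674, 3.1180)
step 2: θ'=2.9930 (R=4.0000) → pose (-0.0494, -2.3104, 2.9930)
step 3: θ'=4.9930 (R=1.2500) → pose (-1.4355, -3.8928, 4.9930)

(-1.4355, -3.8928, 4.9930)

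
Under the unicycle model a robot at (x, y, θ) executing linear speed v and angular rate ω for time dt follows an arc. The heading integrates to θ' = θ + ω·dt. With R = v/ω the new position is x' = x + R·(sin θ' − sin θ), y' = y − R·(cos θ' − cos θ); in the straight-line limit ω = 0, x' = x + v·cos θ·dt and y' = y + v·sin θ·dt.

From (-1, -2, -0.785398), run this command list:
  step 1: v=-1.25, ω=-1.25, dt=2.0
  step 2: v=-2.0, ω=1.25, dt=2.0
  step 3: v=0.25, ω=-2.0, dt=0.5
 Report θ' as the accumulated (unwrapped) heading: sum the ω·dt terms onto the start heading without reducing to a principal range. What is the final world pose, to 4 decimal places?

step 1: θ'=-3.2854 (R=1.0000) → pose (-0.1496, -0.3032, -3.2854)
step 2: θ'=-0.7854 (R=-1.6000) → pose (1.2111, 2.4116, -0.7854)
step 3: θ'=-1.7854 (R=-0.1250) → pose (1.2448, 2.2966, -1.7854)

(1.2448, 2.2966, -1.7854)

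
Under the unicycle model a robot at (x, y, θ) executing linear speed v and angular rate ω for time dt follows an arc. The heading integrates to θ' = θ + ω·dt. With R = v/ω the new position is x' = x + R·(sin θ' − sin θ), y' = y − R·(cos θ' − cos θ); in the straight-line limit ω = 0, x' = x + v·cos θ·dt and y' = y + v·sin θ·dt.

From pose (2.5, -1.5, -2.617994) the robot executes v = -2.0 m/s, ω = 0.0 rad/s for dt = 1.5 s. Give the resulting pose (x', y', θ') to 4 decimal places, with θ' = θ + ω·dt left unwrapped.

(5.0981, 0.0000, -2.6180)

θ' = -2.6180 + 0.0·1.5 = -2.6180
ω = 0 → straight: x' = 2.5 + -2.0·cos(-2.6180)·1.5 = 5.0981
y' = -1.5 + -2.0·sin(-2.6180)·1.5 = 0.0000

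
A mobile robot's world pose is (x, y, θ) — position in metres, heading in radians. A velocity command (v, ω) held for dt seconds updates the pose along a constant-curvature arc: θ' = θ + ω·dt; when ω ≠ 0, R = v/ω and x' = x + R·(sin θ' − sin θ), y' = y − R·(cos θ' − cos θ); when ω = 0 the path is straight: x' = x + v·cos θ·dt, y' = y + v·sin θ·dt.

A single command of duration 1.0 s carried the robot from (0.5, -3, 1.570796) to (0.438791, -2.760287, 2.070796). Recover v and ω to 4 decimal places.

v = 0.2500, ω = 0.5000

Δθ = 2.070796 − 1.570796 = 0.500000
ω = Δθ/dt = 0.500000/1.0 = 0.5000
R = −Δy/(cos θ' − cos θ) = 0.5000
v = R·ω = 0.5000·0.5000 = 0.2500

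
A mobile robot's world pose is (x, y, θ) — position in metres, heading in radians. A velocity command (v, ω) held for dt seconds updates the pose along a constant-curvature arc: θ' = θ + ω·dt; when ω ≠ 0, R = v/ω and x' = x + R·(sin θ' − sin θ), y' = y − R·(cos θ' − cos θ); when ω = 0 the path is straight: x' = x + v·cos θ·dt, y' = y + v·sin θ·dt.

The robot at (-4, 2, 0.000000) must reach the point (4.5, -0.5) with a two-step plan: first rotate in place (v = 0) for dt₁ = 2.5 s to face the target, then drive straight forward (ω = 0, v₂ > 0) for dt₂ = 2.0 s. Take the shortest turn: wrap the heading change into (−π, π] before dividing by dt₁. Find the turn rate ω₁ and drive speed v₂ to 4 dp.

heading to target = atan2(-0.5−2, 4.5−-4) = -0.2861
Δθ = wrap(-0.2861 − 0.0000) = -0.2861; ω₁ = Δθ/dt₁ = -0.1144
distance = √((4.5−-4)² + (-0.5−2)²) = 8.8600; v₂ = distance/dt₂ = 4.4300

ω₁ = -0.1144, v₂ = 4.4300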